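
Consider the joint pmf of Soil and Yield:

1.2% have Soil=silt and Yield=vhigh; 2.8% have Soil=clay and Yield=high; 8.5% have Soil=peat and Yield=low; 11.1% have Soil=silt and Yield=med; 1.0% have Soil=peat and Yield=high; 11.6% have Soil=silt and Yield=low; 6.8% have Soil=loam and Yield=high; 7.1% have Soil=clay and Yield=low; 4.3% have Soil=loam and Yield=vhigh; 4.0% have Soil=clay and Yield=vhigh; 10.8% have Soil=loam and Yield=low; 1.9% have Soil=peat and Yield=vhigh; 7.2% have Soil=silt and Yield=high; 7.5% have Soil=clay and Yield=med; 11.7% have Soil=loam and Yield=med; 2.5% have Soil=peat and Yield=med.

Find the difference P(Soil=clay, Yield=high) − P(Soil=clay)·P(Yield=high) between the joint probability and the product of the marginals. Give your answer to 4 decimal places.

-0.0101

P(Soil=clay) = 0.071 + 0.075 + 0.028 + 0.040 = 0.214.
P(Yield=high) = 0.068 + 0.028 + 0.072 + 0.010 = 0.178.
P(Soil=clay, Yield=high) − P(Soil=clay)P(Yield=high) = 0.028 − 0.214×0.178 = -0.0101.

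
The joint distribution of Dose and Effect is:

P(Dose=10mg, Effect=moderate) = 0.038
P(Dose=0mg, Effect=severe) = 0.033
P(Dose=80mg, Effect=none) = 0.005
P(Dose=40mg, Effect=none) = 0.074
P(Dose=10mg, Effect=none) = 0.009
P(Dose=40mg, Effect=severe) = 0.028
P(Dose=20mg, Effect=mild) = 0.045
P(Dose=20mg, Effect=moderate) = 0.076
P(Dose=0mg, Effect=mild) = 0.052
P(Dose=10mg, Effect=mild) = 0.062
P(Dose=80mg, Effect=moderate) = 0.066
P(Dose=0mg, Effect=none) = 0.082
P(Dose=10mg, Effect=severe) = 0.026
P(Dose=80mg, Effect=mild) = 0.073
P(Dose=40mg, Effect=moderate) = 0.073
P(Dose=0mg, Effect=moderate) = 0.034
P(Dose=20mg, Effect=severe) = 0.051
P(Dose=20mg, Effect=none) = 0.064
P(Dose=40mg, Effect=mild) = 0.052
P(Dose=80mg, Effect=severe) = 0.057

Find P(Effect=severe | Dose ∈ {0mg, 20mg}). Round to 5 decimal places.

0.19222

P(Dose=0mg) = 0.082 + 0.052 + 0.034 + 0.033 = 0.201.
P(Dose=20mg) = 0.064 + 0.045 + 0.076 + 0.051 = 0.236.
P(Dose ∈ {0mg, 20mg}) = 0.201 + 0.236 = 0.437; P(Effect=severe, Dose ∈ {0mg, 20mg}) = 0.033 + 0.051 = 0.084.
P(Effect=severe | Dose ∈ {0mg, 20mg}) = 0.084/0.437 = 0.19222.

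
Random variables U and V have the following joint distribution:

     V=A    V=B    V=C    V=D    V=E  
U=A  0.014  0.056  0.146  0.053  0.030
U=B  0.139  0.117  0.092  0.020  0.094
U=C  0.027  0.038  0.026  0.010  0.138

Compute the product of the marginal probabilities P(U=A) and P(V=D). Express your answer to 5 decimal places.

P(U=A) = 0.014 + 0.056 + 0.146 + 0.053 + 0.030 = 0.299.
P(V=D) = 0.053 + 0.020 + 0.010 = 0.083.
Product: 0.299 × 0.083 = 0.02482.

0.02482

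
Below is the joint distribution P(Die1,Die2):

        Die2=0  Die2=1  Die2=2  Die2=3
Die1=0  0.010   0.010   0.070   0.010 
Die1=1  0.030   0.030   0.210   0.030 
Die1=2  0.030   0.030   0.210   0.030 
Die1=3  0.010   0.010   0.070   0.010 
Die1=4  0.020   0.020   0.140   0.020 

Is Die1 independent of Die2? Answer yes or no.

yes

Every cell satisfies P(Die1,Die2) = P(Die1)·P(Die2). For instance P(Die1=2) = 0.300, P(Die2=1) = 0.100, and 0.300×0.100 = 0.030 matches the joint entry. So Die1 and Die2 are independent.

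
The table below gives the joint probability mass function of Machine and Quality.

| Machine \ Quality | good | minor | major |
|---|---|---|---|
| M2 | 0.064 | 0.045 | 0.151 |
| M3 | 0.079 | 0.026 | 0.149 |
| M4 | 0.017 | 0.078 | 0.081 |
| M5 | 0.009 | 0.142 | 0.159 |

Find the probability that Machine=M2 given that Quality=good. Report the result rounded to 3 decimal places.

0.379

P(Quality=good) = 0.064 + 0.079 + 0.017 + 0.009 = 0.169.
P(Machine=M2 | Quality=good) = 0.064/0.169 = 0.379.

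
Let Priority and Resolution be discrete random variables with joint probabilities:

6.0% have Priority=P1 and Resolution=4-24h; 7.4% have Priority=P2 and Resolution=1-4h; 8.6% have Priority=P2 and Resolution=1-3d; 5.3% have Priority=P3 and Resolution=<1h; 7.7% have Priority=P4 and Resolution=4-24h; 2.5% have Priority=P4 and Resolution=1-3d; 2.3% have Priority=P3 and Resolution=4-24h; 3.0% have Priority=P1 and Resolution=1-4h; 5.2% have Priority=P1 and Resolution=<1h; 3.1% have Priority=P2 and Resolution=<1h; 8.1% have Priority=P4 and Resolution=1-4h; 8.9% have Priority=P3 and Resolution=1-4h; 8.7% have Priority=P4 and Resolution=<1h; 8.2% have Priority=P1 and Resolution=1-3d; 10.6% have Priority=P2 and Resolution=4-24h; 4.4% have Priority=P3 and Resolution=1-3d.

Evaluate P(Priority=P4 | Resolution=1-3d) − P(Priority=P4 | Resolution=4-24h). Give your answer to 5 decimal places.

-0.18399

P(Resolution=1-3d) = 0.082 + 0.086 + 0.044 + 0.025 = 0.237; P(Priority=P4 | Resolution=1-3d) = 0.025/0.237 = 0.105485.
P(Resolution=4-24h) = 0.060 + 0.106 + 0.023 + 0.077 = 0.266; P(Priority=P4 | Resolution=4-24h) = 0.077/0.266 = 0.289474.
Difference = -0.18399.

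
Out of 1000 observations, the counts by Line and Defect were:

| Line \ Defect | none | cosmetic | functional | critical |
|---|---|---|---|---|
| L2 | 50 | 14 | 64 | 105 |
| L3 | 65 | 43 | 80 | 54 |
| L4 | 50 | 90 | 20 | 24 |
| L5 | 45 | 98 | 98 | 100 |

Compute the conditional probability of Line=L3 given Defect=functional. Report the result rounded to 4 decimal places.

Total with Defect=functional: 64 + 80 + 20 + 98 = 262.
P(Line=L3 | Defect=functional) = 80/262 = 0.3053.

0.3053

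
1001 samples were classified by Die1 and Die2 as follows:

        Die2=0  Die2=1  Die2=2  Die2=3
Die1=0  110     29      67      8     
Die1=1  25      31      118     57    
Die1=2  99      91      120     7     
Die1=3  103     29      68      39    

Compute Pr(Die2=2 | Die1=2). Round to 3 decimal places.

Total with Die1=2: 99 + 91 + 120 + 7 = 317.
P(Die2=2 | Die1=2) = 120/317 = 0.379.

0.379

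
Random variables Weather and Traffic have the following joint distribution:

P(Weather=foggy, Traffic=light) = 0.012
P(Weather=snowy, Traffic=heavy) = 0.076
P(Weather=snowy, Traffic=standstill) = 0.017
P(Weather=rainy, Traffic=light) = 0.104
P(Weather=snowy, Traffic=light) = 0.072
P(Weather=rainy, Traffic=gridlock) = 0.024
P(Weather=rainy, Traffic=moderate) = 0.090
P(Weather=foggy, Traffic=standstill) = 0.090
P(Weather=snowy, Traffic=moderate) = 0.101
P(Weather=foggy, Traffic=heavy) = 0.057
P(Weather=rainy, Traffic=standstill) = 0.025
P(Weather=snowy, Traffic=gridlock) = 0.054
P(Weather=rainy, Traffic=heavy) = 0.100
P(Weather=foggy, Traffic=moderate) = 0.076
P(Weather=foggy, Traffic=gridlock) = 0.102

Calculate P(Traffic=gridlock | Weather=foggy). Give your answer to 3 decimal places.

P(Weather=foggy) = 0.012 + 0.076 + 0.057 + 0.102 + 0.090 = 0.337.
P(Traffic=gridlock | Weather=foggy) = 0.102/0.337 = 0.303.

0.303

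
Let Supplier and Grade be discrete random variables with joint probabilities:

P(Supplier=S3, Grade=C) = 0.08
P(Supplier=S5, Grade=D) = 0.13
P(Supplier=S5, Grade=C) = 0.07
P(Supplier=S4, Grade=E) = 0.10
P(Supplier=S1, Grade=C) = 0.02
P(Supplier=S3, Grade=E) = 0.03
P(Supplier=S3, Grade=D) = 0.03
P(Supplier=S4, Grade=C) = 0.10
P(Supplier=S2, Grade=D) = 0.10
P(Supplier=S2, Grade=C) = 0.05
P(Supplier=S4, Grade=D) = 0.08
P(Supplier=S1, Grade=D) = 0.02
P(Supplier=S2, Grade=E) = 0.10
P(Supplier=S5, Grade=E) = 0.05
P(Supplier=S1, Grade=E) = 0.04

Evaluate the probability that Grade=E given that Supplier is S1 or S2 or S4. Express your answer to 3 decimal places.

0.393

P(Supplier=S1) = 0.02 + 0.02 + 0.04 = 0.08.
P(Supplier=S2) = 0.05 + 0.10 + 0.10 = 0.25.
P(Supplier=S4) = 0.10 + 0.08 + 0.10 = 0.28.
P(Supplier ∈ {S1, S2, S4}) = 0.08 + 0.25 + 0.28 = 0.61; P(Grade=E, Supplier ∈ {S1, S2, S4}) = 0.04 + 0.10 + 0.10 = 0.24.
P(Grade=E | Supplier ∈ {S1, S2, S4}) = 0.24/0.61 = 0.393.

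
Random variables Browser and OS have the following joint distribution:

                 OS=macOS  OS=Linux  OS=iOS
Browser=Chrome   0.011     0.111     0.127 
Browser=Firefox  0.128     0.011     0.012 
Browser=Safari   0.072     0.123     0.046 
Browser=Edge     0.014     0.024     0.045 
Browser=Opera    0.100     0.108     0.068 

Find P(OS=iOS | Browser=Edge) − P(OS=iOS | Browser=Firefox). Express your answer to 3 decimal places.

P(Browser=Edge) = 0.014 + 0.024 + 0.045 = 0.083; P(OS=iOS | Browser=Edge) = 0.045/0.083 = 0.5422.
P(Browser=Firefox) = 0.128 + 0.011 + 0.012 = 0.151; P(OS=iOS | Browser=Firefox) = 0.012/0.151 = 0.0795.
Difference = 0.463.

0.463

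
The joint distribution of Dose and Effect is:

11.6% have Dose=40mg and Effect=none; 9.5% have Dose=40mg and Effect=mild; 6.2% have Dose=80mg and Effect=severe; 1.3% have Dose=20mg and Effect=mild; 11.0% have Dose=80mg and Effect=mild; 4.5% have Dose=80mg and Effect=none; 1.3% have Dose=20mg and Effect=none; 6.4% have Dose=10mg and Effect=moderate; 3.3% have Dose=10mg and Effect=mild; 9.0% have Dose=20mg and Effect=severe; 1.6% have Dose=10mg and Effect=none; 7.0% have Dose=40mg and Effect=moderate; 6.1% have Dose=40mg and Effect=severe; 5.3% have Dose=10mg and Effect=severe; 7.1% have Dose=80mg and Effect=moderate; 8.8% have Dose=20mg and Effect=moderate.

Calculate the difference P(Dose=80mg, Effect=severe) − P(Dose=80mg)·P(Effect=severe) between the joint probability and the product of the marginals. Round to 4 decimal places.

-0.0146

P(Dose=80mg) = 0.045 + 0.110 + 0.071 + 0.062 = 0.288.
P(Effect=severe) = 0.053 + 0.090 + 0.061 + 0.062 = 0.266.
P(Dose=80mg, Effect=severe) − P(Dose=80mg)P(Effect=severe) = 0.062 − 0.288×0.266 = -0.0146.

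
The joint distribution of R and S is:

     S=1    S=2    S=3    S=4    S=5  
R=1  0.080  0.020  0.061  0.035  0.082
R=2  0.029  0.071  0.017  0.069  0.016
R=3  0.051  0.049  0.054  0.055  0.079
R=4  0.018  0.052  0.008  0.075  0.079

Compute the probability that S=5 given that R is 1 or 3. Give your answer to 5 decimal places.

P(R=1) = 0.080 + 0.020 + 0.061 + 0.035 + 0.082 = 0.278.
P(R=3) = 0.051 + 0.049 + 0.054 + 0.055 + 0.079 = 0.288.
P(R ∈ {1, 3}) = 0.278 + 0.288 = 0.566; P(S=5, R ∈ {1, 3}) = 0.082 + 0.079 = 0.161.
P(S=5 | R ∈ {1, 3}) = 0.161/0.566 = 0.28445.

0.28445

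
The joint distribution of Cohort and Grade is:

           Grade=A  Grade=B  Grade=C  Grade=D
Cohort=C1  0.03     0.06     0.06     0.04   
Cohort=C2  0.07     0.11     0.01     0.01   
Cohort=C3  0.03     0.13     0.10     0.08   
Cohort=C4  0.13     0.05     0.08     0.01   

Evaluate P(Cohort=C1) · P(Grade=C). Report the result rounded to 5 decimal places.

0.04750

P(Cohort=C1) = 0.03 + 0.06 + 0.06 + 0.04 = 0.19.
P(Grade=C) = 0.06 + 0.01 + 0.10 + 0.08 = 0.25.
Product: 0.19 × 0.25 = 0.04750.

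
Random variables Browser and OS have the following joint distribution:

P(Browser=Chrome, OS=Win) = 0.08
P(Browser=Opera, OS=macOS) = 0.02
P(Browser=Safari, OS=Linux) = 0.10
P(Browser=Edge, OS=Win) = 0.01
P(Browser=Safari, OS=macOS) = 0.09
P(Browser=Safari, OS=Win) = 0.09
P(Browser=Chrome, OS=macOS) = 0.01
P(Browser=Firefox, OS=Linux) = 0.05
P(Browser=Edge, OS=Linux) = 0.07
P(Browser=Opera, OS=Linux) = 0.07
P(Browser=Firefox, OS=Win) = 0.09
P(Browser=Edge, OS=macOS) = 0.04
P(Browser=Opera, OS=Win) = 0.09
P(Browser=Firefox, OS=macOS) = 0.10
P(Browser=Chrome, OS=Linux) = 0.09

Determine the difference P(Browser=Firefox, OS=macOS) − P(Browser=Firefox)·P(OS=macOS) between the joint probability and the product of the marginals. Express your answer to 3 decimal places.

P(Browser=Firefox) = 0.09 + 0.10 + 0.05 = 0.24.
P(OS=macOS) = 0.01 + 0.10 + 0.09 + 0.04 + 0.02 = 0.26.
P(Browser=Firefox, OS=macOS) − P(Browser=Firefox)P(OS=macOS) = 0.10 − 0.24×0.26 = 0.038.

0.038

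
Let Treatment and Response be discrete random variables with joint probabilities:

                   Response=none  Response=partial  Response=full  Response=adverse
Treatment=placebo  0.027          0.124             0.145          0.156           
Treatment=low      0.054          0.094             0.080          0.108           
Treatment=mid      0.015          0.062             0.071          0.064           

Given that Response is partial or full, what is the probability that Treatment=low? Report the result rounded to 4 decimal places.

0.3021

P(Response=partial) = 0.124 + 0.094 + 0.062 = 0.280.
P(Response=full) = 0.145 + 0.080 + 0.071 = 0.296.
P(Response ∈ {partial, full}) = 0.280 + 0.296 = 0.576; P(Treatment=low, Response ∈ {partial, full}) = 0.094 + 0.080 = 0.174.
P(Treatment=low | Response ∈ {partial, full}) = 0.174/0.576 = 0.3021.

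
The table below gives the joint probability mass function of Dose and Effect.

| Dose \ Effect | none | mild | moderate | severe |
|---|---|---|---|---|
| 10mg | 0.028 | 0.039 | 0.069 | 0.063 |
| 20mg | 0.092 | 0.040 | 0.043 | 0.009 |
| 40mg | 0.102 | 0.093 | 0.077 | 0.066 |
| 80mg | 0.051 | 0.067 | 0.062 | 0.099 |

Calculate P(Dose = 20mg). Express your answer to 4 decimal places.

0.1840

P(Dose=20mg) = 0.092 + 0.040 + 0.043 + 0.009 = 0.184.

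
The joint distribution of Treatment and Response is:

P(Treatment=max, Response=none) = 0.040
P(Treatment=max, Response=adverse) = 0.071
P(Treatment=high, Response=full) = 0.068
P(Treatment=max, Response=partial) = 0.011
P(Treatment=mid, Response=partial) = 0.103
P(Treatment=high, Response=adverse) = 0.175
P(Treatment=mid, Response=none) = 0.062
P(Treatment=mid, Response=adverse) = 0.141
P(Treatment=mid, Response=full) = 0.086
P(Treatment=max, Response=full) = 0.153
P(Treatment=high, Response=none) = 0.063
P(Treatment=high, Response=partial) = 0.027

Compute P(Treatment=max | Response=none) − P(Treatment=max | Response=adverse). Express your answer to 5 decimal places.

P(Response=none) = 0.062 + 0.063 + 0.040 = 0.165; P(Treatment=max | Response=none) = 0.040/0.165 = 0.242424.
P(Response=adverse) = 0.141 + 0.175 + 0.071 = 0.387; P(Treatment=max | Response=adverse) = 0.071/0.387 = 0.183463.
Difference = 0.05896.

0.05896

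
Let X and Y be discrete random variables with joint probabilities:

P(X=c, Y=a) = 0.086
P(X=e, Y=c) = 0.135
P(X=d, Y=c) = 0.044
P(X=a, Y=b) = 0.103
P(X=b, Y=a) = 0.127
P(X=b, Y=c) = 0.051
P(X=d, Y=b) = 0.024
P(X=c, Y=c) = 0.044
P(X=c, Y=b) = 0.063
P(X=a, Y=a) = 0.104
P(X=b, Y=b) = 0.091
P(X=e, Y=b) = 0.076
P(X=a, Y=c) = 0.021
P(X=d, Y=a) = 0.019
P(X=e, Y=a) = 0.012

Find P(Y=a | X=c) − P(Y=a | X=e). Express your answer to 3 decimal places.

P(X=c) = 0.086 + 0.063 + 0.044 = 0.193; P(Y=a | X=c) = 0.086/0.193 = 0.4456.
P(X=e) = 0.012 + 0.076 + 0.135 = 0.223; P(Y=a | X=e) = 0.012/0.223 = 0.0538.
Difference = 0.392.

0.392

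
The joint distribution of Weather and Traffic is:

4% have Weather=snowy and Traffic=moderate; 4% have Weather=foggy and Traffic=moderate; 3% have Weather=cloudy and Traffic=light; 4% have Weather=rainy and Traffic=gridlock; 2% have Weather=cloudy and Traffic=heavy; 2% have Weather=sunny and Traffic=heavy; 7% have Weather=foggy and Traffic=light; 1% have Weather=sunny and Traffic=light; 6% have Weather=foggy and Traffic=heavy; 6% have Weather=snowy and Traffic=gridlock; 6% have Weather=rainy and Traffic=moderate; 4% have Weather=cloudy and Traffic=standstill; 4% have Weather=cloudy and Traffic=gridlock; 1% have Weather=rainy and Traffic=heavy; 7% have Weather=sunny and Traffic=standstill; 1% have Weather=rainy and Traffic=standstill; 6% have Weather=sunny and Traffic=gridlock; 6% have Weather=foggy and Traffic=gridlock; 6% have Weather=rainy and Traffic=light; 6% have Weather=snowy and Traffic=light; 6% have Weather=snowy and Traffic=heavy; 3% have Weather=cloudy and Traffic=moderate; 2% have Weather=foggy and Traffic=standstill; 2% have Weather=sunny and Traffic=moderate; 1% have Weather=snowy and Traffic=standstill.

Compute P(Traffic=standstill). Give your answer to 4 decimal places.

0.1500

P(Traffic=standstill) = 0.07 + 0.04 + 0.01 + 0.01 + 0.02 = 0.15.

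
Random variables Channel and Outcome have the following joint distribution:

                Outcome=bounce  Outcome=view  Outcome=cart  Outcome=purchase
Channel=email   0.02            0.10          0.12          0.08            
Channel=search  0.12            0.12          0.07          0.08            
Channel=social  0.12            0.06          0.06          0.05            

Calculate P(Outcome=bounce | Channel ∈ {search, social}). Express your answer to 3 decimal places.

0.353

P(Channel=search) = 0.12 + 0.12 + 0.07 + 0.08 = 0.39.
P(Channel=social) = 0.12 + 0.06 + 0.06 + 0.05 = 0.29.
P(Channel ∈ {search, social}) = 0.39 + 0.29 = 0.68; P(Outcome=bounce, Channel ∈ {search, social}) = 0.12 + 0.12 = 0.24.
P(Outcome=bounce | Channel ∈ {search, social}) = 0.24/0.68 = 0.353.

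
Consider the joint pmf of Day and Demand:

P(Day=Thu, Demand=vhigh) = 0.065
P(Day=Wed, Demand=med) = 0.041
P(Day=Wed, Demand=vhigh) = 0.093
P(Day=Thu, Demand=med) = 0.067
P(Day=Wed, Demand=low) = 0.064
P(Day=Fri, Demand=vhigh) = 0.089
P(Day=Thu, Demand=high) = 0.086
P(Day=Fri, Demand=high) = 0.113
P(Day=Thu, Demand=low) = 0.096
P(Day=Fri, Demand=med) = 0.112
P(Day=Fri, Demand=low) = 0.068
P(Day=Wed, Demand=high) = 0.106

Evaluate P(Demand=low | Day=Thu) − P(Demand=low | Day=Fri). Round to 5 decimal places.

P(Day=Thu) = 0.096 + 0.067 + 0.086 + 0.065 = 0.314; P(Demand=low | Day=Thu) = 0.096/0.314 = 0.305732.
P(Day=Fri) = 0.068 + 0.112 + 0.113 + 0.089 = 0.382; P(Demand=low | Day=Fri) = 0.068/0.382 = 0.178010.
Difference = 0.12772.

0.12772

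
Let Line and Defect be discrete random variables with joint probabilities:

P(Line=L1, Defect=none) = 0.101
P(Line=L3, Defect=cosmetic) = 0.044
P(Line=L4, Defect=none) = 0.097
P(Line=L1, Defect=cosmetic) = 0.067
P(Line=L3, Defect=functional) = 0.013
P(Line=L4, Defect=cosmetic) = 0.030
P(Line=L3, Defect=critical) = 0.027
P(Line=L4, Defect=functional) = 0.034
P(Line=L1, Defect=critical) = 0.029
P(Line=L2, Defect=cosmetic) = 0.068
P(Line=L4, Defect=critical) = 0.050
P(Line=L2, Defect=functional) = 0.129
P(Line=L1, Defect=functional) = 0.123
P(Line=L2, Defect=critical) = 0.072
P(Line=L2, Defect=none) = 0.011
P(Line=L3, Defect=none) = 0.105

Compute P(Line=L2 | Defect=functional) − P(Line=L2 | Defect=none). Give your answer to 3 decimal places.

P(Defect=functional) = 0.123 + 0.129 + 0.013 + 0.034 = 0.299; P(Line=L2 | Defect=functional) = 0.129/0.299 = 0.4314.
P(Defect=none) = 0.101 + 0.011 + 0.105 + 0.097 = 0.314; P(Line=L2 | Defect=none) = 0.011/0.314 = 0.0350.
Difference = 0.396.

0.396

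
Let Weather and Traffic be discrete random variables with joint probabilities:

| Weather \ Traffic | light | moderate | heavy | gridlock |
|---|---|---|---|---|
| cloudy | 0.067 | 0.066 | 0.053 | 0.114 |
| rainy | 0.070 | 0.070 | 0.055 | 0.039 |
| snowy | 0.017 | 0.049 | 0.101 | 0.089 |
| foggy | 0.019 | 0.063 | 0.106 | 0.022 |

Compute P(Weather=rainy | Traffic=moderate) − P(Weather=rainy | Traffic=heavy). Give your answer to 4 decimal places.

P(Traffic=moderate) = 0.066 + 0.070 + 0.049 + 0.063 = 0.248; P(Weather=rainy | Traffic=moderate) = 0.070/0.248 = 0.28226.
P(Traffic=heavy) = 0.053 + 0.055 + 0.101 + 0.106 = 0.315; P(Weather=rainy | Traffic=heavy) = 0.055/0.315 = 0.17460.
Difference = 0.1077.

0.1077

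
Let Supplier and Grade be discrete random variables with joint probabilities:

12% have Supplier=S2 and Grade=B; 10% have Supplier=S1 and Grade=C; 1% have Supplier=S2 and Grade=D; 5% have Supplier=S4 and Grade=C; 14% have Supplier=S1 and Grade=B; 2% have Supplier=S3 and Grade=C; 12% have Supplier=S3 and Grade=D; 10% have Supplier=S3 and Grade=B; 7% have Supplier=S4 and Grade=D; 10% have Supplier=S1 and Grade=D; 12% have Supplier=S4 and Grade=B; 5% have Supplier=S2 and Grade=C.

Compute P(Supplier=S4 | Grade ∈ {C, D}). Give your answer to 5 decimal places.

0.23077

P(Grade=C) = 0.10 + 0.05 + 0.02 + 0.05 = 0.22.
P(Grade=D) = 0.10 + 0.01 + 0.12 + 0.07 = 0.30.
P(Grade ∈ {C, D}) = 0.22 + 0.30 = 0.52; P(Supplier=S4, Grade ∈ {C, D}) = 0.05 + 0.07 = 0.12.
P(Supplier=S4 | Grade ∈ {C, D}) = 0.12/0.52 = 0.23077.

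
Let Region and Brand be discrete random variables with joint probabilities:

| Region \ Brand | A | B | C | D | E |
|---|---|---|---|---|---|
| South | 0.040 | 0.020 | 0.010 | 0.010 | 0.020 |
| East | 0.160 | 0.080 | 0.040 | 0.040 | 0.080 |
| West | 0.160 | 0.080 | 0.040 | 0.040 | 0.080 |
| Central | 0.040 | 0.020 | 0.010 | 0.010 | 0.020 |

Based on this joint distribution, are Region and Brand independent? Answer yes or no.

Every cell satisfies P(Region,Brand) = P(Region)·P(Brand). For instance P(Region=Central) = 0.100, P(Brand=C) = 0.100, and 0.100×0.100 = 0.010 matches the joint entry. So Region and Brand are independent.

yes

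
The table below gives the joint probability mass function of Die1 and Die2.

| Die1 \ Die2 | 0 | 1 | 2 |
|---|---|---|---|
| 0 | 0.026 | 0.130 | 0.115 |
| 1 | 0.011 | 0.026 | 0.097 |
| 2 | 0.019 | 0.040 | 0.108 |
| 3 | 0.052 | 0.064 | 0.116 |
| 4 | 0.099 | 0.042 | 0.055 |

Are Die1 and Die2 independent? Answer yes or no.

no

P(Die1=4) = 0.196 and P(Die2=0) = 0.207, so their product is 0.04057, but P(Die1=4, Die2=0) = 0.099. Since these differ, Die1 and Die2 are not independent.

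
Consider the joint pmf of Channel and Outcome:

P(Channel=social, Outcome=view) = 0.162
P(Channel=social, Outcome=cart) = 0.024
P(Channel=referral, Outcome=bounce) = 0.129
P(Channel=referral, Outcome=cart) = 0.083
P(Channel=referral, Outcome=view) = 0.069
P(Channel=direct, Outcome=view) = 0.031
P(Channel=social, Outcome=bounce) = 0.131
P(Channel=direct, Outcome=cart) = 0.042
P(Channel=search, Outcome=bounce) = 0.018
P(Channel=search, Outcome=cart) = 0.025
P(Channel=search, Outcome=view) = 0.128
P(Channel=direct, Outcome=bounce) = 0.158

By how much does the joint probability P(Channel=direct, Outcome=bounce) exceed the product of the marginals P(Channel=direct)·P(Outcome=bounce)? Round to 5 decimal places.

0.05728

P(Channel=direct) = 0.158 + 0.031 + 0.042 = 0.231.
P(Outcome=bounce) = 0.018 + 0.131 + 0.158 + 0.129 = 0.436.
P(Channel=direct, Outcome=bounce) − P(Channel=direct)P(Outcome=bounce) = 0.158 − 0.231×0.436 = 0.05728.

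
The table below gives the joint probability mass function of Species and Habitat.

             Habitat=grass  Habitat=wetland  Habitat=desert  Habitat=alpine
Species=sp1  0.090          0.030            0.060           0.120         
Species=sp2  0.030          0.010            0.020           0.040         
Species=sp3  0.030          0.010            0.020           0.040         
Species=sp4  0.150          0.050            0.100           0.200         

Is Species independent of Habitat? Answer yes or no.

Every cell satisfies P(Species,Habitat) = P(Species)·P(Habitat). For instance P(Species=sp1) = 0.300, P(Habitat=desert) = 0.200, and 0.300×0.200 = 0.060 matches the joint entry. So Species and Habitat are independent.

yes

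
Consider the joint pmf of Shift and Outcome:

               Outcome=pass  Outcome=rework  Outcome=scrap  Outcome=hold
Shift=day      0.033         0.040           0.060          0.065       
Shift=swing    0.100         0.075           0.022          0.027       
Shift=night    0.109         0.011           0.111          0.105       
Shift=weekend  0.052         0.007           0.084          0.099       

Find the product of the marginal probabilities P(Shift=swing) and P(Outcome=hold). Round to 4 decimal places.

P(Shift=swing) = 0.100 + 0.075 + 0.022 + 0.027 = 0.224.
P(Outcome=hold) = 0.065 + 0.027 + 0.105 + 0.099 = 0.296.
Product: 0.224 × 0.296 = 0.0663.

0.0663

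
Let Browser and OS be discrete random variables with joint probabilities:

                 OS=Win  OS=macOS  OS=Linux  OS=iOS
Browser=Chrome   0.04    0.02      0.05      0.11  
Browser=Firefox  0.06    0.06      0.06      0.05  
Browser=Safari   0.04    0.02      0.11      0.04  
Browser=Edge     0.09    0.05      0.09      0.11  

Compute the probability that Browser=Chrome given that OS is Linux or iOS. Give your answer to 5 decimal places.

0.25806

P(OS=Linux) = 0.05 + 0.06 + 0.11 + 0.09 = 0.31.
P(OS=iOS) = 0.11 + 0.05 + 0.04 + 0.11 = 0.31.
P(OS ∈ {Linux, iOS}) = 0.31 + 0.31 = 0.62; P(Browser=Chrome, OS ∈ {Linux, iOS}) = 0.05 + 0.11 = 0.16.
P(Browser=Chrome | OS ∈ {Linux, iOS}) = 0.16/0.62 = 0.25806.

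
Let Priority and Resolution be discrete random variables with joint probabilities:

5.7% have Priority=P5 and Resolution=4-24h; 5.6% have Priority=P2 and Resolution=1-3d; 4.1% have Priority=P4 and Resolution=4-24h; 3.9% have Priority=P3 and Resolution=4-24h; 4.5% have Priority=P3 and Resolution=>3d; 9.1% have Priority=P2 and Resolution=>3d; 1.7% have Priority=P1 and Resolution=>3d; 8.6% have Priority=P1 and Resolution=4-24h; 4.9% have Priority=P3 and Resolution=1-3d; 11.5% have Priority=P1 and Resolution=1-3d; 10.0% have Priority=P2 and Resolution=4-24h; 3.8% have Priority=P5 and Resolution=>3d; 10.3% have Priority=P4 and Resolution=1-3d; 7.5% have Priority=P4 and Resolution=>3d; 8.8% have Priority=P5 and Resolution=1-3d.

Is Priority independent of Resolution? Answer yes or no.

no

P(Priority=P2) = 0.247 and P(Resolution=1-3d) = 0.411, so their product is 0.10152, but P(Priority=P2, Resolution=1-3d) = 0.056. Since these differ, Priority and Resolution are not independent.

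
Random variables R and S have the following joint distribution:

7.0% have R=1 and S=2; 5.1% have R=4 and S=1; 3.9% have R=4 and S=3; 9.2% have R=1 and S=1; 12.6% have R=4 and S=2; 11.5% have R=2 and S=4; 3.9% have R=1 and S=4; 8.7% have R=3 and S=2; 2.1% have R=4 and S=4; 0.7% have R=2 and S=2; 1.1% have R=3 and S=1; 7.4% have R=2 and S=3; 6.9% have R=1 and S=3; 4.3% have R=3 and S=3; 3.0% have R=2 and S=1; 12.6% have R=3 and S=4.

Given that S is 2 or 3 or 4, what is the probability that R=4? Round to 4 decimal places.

P(S=2) = 0.070 + 0.007 + 0.087 + 0.126 = 0.290.
P(S=3) = 0.069 + 0.074 + 0.043 + 0.039 = 0.225.
P(S=4) = 0.039 + 0.115 + 0.126 + 0.021 = 0.301.
P(S ∈ {2, 3, 4}) = 0.290 + 0.225 + 0.301 = 0.816; P(R=4, S ∈ {2, 3, 4}) = 0.126 + 0.039 + 0.021 = 0.186.
P(R=4 | S ∈ {2, 3, 4}) = 0.186/0.816 = 0.2279.

0.2279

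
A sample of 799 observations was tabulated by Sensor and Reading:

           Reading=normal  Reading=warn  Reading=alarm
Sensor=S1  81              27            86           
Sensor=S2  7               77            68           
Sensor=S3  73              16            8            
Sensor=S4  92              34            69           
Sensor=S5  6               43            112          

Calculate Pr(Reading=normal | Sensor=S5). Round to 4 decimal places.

0.0373

Total with Sensor=S5: 6 + 43 + 112 = 161.
P(Reading=normal | Sensor=S5) = 6/161 = 0.0373.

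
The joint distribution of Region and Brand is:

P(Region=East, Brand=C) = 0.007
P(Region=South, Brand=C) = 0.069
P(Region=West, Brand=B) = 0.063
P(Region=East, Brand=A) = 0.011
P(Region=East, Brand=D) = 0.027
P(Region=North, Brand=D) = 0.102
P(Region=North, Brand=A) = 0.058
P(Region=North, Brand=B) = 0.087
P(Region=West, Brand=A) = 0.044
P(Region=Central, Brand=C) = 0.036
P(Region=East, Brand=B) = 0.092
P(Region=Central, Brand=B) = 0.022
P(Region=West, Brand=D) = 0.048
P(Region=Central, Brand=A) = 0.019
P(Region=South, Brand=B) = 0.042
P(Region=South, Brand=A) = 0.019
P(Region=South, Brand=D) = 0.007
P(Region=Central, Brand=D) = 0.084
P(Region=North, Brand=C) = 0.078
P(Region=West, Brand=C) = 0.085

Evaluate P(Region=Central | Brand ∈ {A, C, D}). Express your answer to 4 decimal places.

P(Brand=A) = 0.058 + 0.019 + 0.011 + 0.044 + 0.019 = 0.151.
P(Brand=C) = 0.078 + 0.069 + 0.007 + 0.085 + 0.036 = 0.275.
P(Brand=D) = 0.102 + 0.007 + 0.027 + 0.048 + 0.084 = 0.268.
P(Brand ∈ {A, C, D}) = 0.151 + 0.275 + 0.268 = 0.694; P(Region=Central, Brand ∈ {A, C, D}) = 0.019 + 0.036 + 0.084 = 0.139.
P(Region=Central | Brand ∈ {A, C, D}) = 0.139/0.694 = 0.2003.

0.2003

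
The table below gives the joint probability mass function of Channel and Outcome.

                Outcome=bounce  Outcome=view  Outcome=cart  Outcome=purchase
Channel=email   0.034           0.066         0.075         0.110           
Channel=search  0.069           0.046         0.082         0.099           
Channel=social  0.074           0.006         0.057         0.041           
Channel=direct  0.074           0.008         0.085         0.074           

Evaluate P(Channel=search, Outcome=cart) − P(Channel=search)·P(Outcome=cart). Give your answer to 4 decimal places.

-0.0065

P(Channel=search) = 0.069 + 0.046 + 0.082 + 0.099 = 0.296.
P(Outcome=cart) = 0.075 + 0.082 + 0.057 + 0.085 = 0.299.
P(Channel=search, Outcome=cart) − P(Channel=search)P(Outcome=cart) = 0.082 − 0.296×0.299 = -0.0065.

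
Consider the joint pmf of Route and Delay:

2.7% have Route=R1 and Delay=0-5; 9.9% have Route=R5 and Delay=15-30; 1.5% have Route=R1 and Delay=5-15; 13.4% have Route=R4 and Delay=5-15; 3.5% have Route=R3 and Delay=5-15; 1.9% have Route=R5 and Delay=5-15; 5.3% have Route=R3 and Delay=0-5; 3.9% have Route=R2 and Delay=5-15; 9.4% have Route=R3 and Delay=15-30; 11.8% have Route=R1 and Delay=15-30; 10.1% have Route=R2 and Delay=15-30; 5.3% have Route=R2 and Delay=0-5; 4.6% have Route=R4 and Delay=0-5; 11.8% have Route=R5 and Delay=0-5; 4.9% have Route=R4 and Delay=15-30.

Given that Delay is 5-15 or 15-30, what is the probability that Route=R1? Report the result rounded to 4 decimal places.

0.1892

P(Delay=5-15) = 0.015 + 0.039 + 0.035 + 0.134 + 0.019 = 0.242.
P(Delay=15-30) = 0.118 + 0.101 + 0.094 + 0.049 + 0.099 = 0.461.
P(Delay ∈ {5-15, 15-30}) = 0.242 + 0.461 = 0.703; P(Route=R1, Delay ∈ {5-15, 15-30}) = 0.015 + 0.118 = 0.133.
P(Route=R1 | Delay ∈ {5-15, 15-30}) = 0.133/0.703 = 0.1892.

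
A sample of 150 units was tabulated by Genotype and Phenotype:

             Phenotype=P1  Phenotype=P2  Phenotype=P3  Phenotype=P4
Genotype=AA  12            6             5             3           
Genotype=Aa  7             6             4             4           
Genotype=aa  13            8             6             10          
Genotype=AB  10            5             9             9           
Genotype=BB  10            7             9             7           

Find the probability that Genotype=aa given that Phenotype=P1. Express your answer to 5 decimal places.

Total with Phenotype=P1: 12 + 7 + 13 + 10 + 10 = 52.
P(Genotype=aa | Phenotype=P1) = 13/52 = 0.25000.

0.25000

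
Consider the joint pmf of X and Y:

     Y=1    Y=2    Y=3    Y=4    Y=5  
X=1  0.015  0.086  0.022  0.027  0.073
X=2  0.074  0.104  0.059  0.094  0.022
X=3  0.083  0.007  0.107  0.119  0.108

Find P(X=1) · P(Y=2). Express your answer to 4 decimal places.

0.0439

P(X=1) = 0.015 + 0.086 + 0.022 + 0.027 + 0.073 = 0.223.
P(Y=2) = 0.086 + 0.104 + 0.007 = 0.197.
Product: 0.223 × 0.197 = 0.0439.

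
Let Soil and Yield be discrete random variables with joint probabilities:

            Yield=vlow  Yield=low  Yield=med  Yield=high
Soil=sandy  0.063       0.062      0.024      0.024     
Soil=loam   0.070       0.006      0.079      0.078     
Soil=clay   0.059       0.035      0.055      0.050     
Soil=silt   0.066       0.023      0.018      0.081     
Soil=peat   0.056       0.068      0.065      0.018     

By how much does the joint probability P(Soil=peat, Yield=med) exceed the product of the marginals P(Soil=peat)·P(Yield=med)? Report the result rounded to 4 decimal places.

P(Soil=peat) = 0.056 + 0.068 + 0.065 + 0.018 = 0.207.
P(Yield=med) = 0.024 + 0.079 + 0.055 + 0.018 + 0.065 = 0.241.
P(Soil=peat, Yield=med) − P(Soil=peat)P(Yield=med) = 0.065 − 0.207×0.241 = 0.0151.

0.0151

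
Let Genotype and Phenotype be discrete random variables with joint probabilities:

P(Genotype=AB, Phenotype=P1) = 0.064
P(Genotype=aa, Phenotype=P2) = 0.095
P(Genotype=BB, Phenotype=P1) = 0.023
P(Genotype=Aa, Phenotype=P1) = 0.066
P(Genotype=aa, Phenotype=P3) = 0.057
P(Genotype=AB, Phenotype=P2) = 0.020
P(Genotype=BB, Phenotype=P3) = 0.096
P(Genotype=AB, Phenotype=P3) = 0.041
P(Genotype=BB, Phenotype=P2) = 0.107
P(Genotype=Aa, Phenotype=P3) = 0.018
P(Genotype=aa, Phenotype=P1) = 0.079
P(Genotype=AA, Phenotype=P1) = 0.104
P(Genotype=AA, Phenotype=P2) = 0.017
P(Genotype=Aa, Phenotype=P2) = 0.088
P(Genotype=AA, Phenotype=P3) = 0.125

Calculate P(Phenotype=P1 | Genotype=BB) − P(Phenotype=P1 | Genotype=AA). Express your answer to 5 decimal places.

-0.32099

P(Genotype=BB) = 0.023 + 0.107 + 0.096 = 0.226; P(Phenotype=P1 | Genotype=BB) = 0.023/0.226 = 0.101770.
P(Genotype=AA) = 0.104 + 0.017 + 0.125 = 0.246; P(Phenotype=P1 | Genotype=AA) = 0.104/0.246 = 0.422764.
Difference = -0.32099.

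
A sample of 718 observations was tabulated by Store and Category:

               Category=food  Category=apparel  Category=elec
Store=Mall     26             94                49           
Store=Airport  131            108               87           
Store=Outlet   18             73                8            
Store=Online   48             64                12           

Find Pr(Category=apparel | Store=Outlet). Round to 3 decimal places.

Total with Store=Outlet: 18 + 73 + 8 = 99.
P(Category=apparel | Store=Outlet) = 73/99 = 0.737.

0.737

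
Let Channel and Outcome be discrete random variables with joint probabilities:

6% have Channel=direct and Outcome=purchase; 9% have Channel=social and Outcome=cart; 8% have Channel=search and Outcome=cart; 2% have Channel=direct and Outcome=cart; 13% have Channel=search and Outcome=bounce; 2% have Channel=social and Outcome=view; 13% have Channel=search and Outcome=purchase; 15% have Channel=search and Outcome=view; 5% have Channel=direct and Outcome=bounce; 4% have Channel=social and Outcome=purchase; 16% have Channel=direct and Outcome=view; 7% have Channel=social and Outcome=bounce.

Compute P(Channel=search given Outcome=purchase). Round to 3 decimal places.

0.565

P(Outcome=purchase) = 0.13 + 0.04 + 0.06 = 0.23.
P(Channel=search | Outcome=purchase) = 0.13/0.23 = 0.565.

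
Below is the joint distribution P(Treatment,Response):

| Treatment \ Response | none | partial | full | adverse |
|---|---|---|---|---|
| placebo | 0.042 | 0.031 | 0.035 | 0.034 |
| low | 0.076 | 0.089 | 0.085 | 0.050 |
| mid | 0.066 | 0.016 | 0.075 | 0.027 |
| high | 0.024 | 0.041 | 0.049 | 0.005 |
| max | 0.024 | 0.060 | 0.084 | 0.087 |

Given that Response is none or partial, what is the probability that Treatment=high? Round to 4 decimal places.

P(Response=none) = 0.042 + 0.076 + 0.066 + 0.024 + 0.024 = 0.232.
P(Response=partial) = 0.031 + 0.089 + 0.016 + 0.041 + 0.060 = 0.237.
P(Response ∈ {none, partial}) = 0.232 + 0.237 = 0.469; P(Treatment=high, Response ∈ {none, partial}) = 0.024 + 0.041 = 0.065.
P(Treatment=high | Response ∈ {none, partial}) = 0.065/0.469 = 0.1386.

0.1386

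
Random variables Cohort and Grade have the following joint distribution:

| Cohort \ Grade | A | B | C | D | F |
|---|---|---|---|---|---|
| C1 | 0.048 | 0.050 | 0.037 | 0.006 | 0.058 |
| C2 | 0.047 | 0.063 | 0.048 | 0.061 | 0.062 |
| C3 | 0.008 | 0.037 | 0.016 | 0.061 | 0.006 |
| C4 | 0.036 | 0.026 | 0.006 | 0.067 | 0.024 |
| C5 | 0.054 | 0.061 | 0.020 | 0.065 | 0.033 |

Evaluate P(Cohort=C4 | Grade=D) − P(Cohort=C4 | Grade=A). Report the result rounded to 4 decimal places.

P(Grade=D) = 0.006 + 0.061 + 0.061 + 0.067 + 0.065 = 0.260; P(Cohort=C4 | Grade=D) = 0.067/0.260 = 0.25769.
P(Grade=A) = 0.048 + 0.047 + 0.008 + 0.036 + 0.054 = 0.193; P(Cohort=C4 | Grade=A) = 0.036/0.193 = 0.18653.
Difference = 0.0712.

0.0712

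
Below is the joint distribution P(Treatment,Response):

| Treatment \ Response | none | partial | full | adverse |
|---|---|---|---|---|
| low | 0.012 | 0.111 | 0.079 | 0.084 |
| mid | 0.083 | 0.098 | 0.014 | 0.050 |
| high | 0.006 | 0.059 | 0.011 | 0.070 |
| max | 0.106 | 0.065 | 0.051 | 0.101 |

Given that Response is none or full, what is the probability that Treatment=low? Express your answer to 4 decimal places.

0.2514

P(Response=none) = 0.012 + 0.083 + 0.006 + 0.106 = 0.207.
P(Response=full) = 0.079 + 0.014 + 0.011 + 0.051 = 0.155.
P(Response ∈ {none, full}) = 0.207 + 0.155 = 0.362; P(Treatment=low, Response ∈ {none, full}) = 0.012 + 0.079 = 0.091.
P(Treatment=low | Response ∈ {none, full}) = 0.091/0.362 = 0.2514.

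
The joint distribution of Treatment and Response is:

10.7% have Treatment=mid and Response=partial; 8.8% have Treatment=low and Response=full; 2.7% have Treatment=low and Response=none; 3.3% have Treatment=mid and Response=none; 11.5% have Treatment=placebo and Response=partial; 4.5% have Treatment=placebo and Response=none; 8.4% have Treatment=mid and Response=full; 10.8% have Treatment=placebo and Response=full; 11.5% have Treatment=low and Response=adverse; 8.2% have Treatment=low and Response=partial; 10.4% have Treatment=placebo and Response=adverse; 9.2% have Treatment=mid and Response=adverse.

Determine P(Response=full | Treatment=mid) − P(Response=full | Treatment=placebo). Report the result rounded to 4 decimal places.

-0.0245

P(Treatment=mid) = 0.033 + 0.107 + 0.084 + 0.092 = 0.316; P(Response=full | Treatment=mid) = 0.084/0.316 = 0.26582.
P(Treatment=placebo) = 0.045 + 0.115 + 0.108 + 0.104 = 0.372; P(Response=full | Treatment=placebo) = 0.108/0.372 = 0.29032.
Difference = -0.0245.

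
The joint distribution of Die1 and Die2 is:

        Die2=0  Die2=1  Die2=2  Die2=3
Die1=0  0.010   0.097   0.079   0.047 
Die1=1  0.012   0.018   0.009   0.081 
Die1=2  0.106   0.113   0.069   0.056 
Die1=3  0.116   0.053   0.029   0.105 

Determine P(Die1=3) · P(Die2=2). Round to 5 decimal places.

0.05636

P(Die1=3) = 0.116 + 0.053 + 0.029 + 0.105 = 0.303.
P(Die2=2) = 0.079 + 0.009 + 0.069 + 0.029 = 0.186.
Product: 0.303 × 0.186 = 0.05636.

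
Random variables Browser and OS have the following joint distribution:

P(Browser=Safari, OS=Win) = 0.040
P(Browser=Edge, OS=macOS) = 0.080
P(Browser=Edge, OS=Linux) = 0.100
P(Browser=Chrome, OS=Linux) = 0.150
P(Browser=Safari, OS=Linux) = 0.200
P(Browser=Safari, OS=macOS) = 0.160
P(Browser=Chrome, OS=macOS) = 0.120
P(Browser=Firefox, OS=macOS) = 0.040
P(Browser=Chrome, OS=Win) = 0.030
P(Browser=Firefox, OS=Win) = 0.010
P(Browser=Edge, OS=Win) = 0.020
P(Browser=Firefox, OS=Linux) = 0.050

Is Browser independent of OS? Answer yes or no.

Every cell satisfies P(Browser,OS) = P(Browser)·P(OS). For instance P(Browser=Edge) = 0.200, P(OS=Linux) = 0.500, and 0.200×0.500 = 0.100 matches the joint entry. So Browser and OS are independent.

yes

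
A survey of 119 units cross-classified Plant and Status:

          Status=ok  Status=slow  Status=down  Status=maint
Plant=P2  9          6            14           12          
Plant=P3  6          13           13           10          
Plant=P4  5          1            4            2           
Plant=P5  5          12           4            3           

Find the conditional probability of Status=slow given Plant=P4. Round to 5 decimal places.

0.08333

Total with Plant=P4: 5 + 1 + 4 + 2 = 12.
P(Status=slow | Plant=P4) = 1/12 = 0.08333.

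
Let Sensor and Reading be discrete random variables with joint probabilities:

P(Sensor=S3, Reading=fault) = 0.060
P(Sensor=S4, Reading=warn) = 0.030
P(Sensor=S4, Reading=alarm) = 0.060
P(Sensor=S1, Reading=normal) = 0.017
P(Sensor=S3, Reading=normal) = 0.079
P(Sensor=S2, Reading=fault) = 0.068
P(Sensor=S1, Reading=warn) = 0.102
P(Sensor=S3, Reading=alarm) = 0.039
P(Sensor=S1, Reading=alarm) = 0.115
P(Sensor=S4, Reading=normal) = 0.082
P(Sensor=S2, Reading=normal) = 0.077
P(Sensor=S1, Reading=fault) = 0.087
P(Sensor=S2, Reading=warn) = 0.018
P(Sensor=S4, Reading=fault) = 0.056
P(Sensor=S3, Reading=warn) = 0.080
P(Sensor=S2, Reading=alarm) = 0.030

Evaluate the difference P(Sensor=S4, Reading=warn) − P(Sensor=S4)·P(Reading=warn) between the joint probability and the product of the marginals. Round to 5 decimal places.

P(Sensor=S4) = 0.082 + 0.030 + 0.060 + 0.056 = 0.228.
P(Reading=warn) = 0.102 + 0.018 + 0.080 + 0.030 = 0.230.
P(Sensor=S4, Reading=warn) − P(Sensor=S4)P(Reading=warn) = 0.030 − 0.228×0.230 = -0.02244.

-0.02244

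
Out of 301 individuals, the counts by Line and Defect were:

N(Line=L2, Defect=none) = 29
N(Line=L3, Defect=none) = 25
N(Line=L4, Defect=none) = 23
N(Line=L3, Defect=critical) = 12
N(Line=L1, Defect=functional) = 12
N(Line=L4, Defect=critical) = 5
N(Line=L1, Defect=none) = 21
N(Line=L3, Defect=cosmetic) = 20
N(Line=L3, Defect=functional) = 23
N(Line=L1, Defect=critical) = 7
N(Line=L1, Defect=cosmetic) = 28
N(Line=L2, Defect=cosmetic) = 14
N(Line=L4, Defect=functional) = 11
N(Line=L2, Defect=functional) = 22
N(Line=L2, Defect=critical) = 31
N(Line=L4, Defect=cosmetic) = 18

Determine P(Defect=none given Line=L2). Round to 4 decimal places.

0.3021

Total with Line=L2: 29 + 14 + 22 + 31 = 96.
P(Defect=none | Line=L2) = 29/96 = 0.3021.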